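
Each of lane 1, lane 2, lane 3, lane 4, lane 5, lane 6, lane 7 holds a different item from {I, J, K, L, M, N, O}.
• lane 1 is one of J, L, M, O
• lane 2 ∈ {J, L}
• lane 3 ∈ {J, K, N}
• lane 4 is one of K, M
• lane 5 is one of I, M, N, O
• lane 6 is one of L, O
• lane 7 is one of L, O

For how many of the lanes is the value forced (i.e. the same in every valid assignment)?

5

The 7 variables together cover exactly {I, J, K, L, M, N, O} — 7 values for 7 variables — and I appears only in lane 5's list, so lane 5 = I.
The 6 still-open variables draw from only 6 values {J, K, L, M, N, O}, so each is used; only lane 3 can be N, hence lane 3 = N.
The 5 still-open variables together cover exactly {J, K, L, M, O} — 5 values for 5 variables — and K appears only in lane 4's list, so lane 4 = K.
The 4 still-open variables together cover exactly {J, L, M, O} — 4 values for 4 variables — and M appears only in lane 1's list, so lane 1 = M.
The 3 still-open variables draw from only 3 values {J, L, O}, so each is used; only lane 2 can be J, hence lane 2 = J.
Determined: lane 1=M, lane 2=J, lane 3=N, lane 4=K, lane 5=I. The other lanes each still have more than one consistent value. That makes 5.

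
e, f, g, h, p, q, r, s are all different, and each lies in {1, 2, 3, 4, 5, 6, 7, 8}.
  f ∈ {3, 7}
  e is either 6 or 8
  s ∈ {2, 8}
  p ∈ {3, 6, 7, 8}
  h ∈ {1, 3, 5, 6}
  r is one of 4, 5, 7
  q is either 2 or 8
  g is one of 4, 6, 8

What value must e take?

Among the 8 variables, 1 fits only h (and all 8 values in {1, 2, 3, 4, 5, 6, 7, 8} must be used), so h = 1.
The 7 still-open variables together cover exactly {2, 3, 4, 5, 6, 7, 8} — 7 values for 7 variables — and 5 appears only in r's list, so r = 5.
The 6 still-open variables draw from only 6 values {2, 3, 4, 6, 7, 8}, so each is used; only g can be 4, hence g = 4.
q and s share exactly the 2 values {2, 8}; by pigeonhole those values go to them, so strike 2, 8 from e, p.
So e = 6.

6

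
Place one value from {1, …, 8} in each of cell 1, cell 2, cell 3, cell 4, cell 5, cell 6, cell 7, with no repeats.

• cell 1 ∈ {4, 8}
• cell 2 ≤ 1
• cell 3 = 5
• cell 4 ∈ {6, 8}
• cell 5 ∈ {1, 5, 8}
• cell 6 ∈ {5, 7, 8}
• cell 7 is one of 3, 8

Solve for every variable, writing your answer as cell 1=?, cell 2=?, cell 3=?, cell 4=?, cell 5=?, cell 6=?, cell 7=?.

cell 1=4, cell 2=1, cell 3=5, cell 4=6, cell 5=8, cell 6=7, cell 7=3

cell 2 must be 1 (only option left). So cell 5 can't be 1.
cell 3 has just one choice, so cell 3 = 5. So cell 5, cell 6 can't be 5.
cell 5 must be 8 (only option left). Remove 8 from cell 1, cell 4, cell 6, cell 7.
cell 6 has just one choice, so cell 6 = 7.
That leaves cell 7 = 3.
cell 1's domain is down to {4}, so cell 1 = 4.
cell 4 has just one choice, so cell 4 = 6.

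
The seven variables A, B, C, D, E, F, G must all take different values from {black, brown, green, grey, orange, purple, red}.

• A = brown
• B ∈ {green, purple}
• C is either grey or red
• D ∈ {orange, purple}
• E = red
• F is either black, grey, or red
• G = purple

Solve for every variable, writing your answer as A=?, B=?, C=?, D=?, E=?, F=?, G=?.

A has just one choice, so A = brown.
That leaves E = red. Eliminate red elsewhere: C, F.
G's domain is down to {purple}, so G = purple. Strike purple from B, D.
B has just one choice, so B = green.
That leaves C = grey. So F can't be grey.
That leaves D = orange.
F has just one choice, so F = black.

A=brown, B=green, C=grey, D=orange, E=red, F=black, G=purple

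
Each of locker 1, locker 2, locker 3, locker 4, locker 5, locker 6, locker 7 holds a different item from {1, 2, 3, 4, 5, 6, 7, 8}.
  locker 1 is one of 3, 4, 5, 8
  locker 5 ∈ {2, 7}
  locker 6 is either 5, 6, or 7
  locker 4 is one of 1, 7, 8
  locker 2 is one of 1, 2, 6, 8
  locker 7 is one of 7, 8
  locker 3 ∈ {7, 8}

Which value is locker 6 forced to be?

locker 3 and locker 7 share exactly the 2 values {7, 8}; by pigeonhole those values go to them, so strike 7, 8 from locker 1, locker 2, locker 4, locker 5, locker 6.
locker 4's domain is down to {1}, so locker 4 = 1. Remove 1 from locker 2.
That leaves locker 5 = 2. Eliminate 2 elsewhere: locker 2.
locker 2's domain is down to {6}, so locker 2 = 6. So locker 6 can't be 6.
So locker 6 = 5.

5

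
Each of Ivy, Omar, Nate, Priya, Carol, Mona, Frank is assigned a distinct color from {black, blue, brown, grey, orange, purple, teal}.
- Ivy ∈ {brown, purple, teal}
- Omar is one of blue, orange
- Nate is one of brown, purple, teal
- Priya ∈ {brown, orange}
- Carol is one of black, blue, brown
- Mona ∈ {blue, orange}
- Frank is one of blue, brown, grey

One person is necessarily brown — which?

The 7 variables together cover exactly {black, blue, brown, grey, orange, purple, teal} — 7 values for 7 variables — and black appears only in Carol's list, so Carol = black.
Among the 6 still-open variables, grey fits only Frank (and all 6 values in {blue, brown, grey, orange, purple, teal} must be used), so Frank = grey.
Omar and Mona between them cover only {blue, orange} — a naked pair. Remove those values from Priya.
So brown goes to Priya.

Priya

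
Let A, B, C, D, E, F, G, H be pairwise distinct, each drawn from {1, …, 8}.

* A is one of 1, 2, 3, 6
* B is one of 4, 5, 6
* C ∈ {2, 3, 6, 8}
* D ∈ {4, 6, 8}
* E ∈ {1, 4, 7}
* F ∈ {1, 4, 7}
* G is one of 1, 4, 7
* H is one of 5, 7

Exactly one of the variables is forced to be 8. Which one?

D

E, F, G share exactly the 3 values {1, 4, 7}; by pigeonhole those values go to them, so strike 1, 4, 7 from A, B, D, H.
That leaves H = 5. Eliminate 5 elsewhere: B.
B has just one choice, so B = 6. Eliminate 6 elsewhere: A, C, D.
So 8 goes to D.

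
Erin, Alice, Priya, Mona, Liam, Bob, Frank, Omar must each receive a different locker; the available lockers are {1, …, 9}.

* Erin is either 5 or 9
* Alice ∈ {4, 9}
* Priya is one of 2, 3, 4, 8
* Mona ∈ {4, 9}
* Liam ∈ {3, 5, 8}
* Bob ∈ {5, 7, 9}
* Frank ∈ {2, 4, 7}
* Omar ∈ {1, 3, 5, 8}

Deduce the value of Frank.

The 8 variables together cover exactly {1, 2, 3, 4, 5, 7, 8, 9} — 8 values for 8 variables — and 1 appears only in Omar's list, so Omar = 1.
Alice and Mona between them cover only {4, 9} — a naked pair. Remove those values from Erin, Priya, Bob, Frank.
Erin's domain is down to {5}, so Erin = 5. Remove 5 from Liam, Bob.
Bob must be 7 (only option left). Eliminate 7 elsewhere: Frank.
So Frank = 2.

2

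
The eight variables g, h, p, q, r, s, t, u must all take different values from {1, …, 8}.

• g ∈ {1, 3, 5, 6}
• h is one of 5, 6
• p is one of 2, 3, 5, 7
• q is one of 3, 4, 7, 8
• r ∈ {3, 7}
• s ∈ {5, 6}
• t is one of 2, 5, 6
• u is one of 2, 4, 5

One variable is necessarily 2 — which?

t

Among the 8 variables, 1 fits only g (and all 8 values in {1, 2, 3, 4, 5, 6, 7, 8} must be used), so g = 1.
Among the 7 still-open variables, 8 fits only q (and all 7 values in {2, 3, 4, 5, 6, 7, 8} must be used), so q = 8.
The 6 still-open variables together cover exactly {2, 3, 4, 5, 6, 7} — 6 values for 6 variables — and 4 appears only in u's list, so u = 4.
h and s share exactly the 2 values {5, 6}; by pigeonhole those values go to them, so strike 5, 6 from p, t.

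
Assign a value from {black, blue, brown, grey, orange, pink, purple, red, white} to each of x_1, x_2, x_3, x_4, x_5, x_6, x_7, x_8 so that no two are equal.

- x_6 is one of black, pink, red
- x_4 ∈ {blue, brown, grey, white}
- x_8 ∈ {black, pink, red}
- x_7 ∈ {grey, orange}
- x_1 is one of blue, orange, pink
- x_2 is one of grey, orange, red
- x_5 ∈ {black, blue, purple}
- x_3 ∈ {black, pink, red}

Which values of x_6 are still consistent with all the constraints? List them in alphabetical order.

x_3, x_6, x_8 between them cover only {black, pink, red} — a naked triple. Remove those values from x_1, x_2, x_5.
x_2 and x_7 share exactly the 2 values {grey, orange}; by pigeonhole those values go to them, so strike grey, orange from x_1, x_4.
x_1's domain is down to {blue}, so x_1 = blue. Remove blue from x_4, x_5.
That leaves x_5 = purple.
No further eliminations apply; x_6 can still be any of black, pink, red.

black, pink, red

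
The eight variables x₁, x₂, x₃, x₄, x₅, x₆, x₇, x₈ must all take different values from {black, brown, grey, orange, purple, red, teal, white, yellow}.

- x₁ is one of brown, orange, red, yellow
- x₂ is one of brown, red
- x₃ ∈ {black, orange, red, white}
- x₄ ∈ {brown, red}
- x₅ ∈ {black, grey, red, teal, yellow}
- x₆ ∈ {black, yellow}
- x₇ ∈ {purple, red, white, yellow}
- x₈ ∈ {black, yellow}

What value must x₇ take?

purple

x₂ and x₄ share exactly the 2 values {brown, red}; by pigeonhole those values go to them, so strike brown, red from x₁, x₃, x₅, x₇.
The 2 variables x₆ and x₈ are confined to {black, yellow}, which locks those values in; drop them from x₁, x₃, x₅, x₇.
That leaves x₁ = orange. Remove orange from x₃.
x₃ must be white (only option left). So x₇ can't be white.
So x₇ = purple.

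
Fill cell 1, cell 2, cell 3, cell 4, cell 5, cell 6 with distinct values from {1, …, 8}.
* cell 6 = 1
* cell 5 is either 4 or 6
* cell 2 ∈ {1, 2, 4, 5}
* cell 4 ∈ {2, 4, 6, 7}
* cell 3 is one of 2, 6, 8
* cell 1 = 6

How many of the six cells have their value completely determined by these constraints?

cell 1 must be 6 (only option left). Strike 6 from cell 3, cell 4, cell 5.
cell 5's domain is down to {4}, so cell 5 = 4. Remove 4 from cell 2, cell 4.
That leaves cell 6 = 1. Remove 1 from cell 2.
Determined: cell 1=6, cell 5=4, cell 6=1. The other cells each still have more than one consistent value. That makes 3.

3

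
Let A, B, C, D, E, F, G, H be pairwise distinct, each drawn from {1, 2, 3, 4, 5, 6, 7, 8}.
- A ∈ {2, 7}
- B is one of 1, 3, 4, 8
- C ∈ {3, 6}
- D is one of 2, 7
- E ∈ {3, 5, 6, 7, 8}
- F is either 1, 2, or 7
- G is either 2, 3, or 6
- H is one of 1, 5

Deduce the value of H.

5

Among the 8 variables, 4 fits only B (and all 8 values in {1, 2, 3, 4, 5, 6, 7, 8} must be used), so B = 4.
The 7 still-open variables draw from only 7 values {1, 2, 3, 5, 6, 7, 8}, so each is used; only E can be 8, hence E = 8.
The 6 still-open variables together cover exactly {1, 2, 3, 5, 6, 7} — 6 values for 6 variables — and 5 appears only in H's list, so H = 5.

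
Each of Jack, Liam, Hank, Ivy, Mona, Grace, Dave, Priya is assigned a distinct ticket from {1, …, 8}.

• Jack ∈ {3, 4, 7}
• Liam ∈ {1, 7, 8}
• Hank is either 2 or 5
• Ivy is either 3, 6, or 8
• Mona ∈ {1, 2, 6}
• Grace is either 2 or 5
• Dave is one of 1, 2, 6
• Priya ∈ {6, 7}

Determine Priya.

The 8 variables draw from only 8 values {1, 2, 3, 4, 5, 6, 7, 8}, so each is used; only Jack can be 4, hence Jack = 4.
Among the 7 still-open variables, 3 fits only Ivy (and all 7 values in {1, 2, 3, 5, 6, 7, 8} must be used), so Ivy = 3.
The 6 still-open variables together cover exactly {1, 2, 5, 6, 7, 8} — 6 values for 6 variables — and 8 appears only in Liam's list, so Liam = 8.
The 5 still-open variables together cover exactly {1, 2, 5, 6, 7} — 5 values for 5 variables — and 7 appears only in Priya's list, so Priya = 7.

7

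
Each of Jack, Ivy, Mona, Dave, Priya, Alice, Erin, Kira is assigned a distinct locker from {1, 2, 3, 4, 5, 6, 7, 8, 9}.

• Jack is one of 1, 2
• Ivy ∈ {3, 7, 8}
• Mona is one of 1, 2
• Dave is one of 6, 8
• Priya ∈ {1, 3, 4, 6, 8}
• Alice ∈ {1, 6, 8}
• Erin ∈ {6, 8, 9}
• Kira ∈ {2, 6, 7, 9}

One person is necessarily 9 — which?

The 8 variables together cover exactly {1, 2, 3, 4, 6, 7, 8, 9} — 8 values for 8 variables — and 4 appears only in Priya's list, so Priya = 4.
Among the 7 still-open variables, 3 fits only Ivy (and all 7 values in {1, 2, 3, 6, 7, 8, 9} must be used), so Ivy = 3.
Among the 6 still-open variables, 7 fits only Kira (and all 6 values in {1, 2, 6, 7, 8, 9} must be used), so Kira = 7.
The 5 still-open variables draw from only 5 values {1, 2, 6, 8, 9}, so each is used; only Erin can be 9, hence Erin = 9.

Erin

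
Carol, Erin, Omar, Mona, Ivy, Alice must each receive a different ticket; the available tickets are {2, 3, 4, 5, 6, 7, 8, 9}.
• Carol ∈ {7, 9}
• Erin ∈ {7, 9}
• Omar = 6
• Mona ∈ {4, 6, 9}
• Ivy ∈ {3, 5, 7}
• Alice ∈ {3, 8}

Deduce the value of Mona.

4

Omar has just one choice, so Omar = 6. Eliminate 6 elsewhere: Mona.
The 2 variables Carol and Erin are confined to {7, 9}, which locks those values in; drop them from Mona, Ivy.
So Mona = 4.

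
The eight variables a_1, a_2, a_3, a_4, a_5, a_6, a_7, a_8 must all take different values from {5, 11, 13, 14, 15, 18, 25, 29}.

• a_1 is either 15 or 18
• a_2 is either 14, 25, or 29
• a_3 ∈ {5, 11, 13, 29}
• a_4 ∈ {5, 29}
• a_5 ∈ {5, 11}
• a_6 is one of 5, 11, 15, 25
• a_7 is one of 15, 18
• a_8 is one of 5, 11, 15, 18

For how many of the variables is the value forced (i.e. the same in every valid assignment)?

4

Among the 8 variables, 13 fits only a_3 (and all 8 values in {5, 11, 13, 14, 15, 18, 25, 29} must be used), so a_3 = 13.
Among the 7 still-open variables, 14 fits only a_2 (and all 7 values in {5, 11, 14, 15, 18, 25, 29} must be used), so a_2 = 14.
Among the 6 still-open variables, 25 fits only a_6 (and all 6 values in {5, 11, 15, 18, 25, 29} must be used), so a_6 = 25.
The 5 still-open variables draw from only 5 values {5, 11, 15, 18, 29}, so each is used; only a_4 can be 29, hence a_4 = 29.
a_1 and a_7 between them cover only {15, 18} — a naked pair. Remove those values from a_8.
Determined: a_2=14, a_3=13, a_4=29, a_6=25. The other variables each still have more than one consistent value. That makes 4.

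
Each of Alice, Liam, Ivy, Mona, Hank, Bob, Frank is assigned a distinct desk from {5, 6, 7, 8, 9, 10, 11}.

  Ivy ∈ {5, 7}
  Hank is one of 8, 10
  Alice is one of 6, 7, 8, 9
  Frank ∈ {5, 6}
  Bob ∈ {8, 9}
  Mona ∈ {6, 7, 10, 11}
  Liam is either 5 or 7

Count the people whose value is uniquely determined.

Among the 7 variables, 11 fits only Mona (and all 7 values in {5, 6, 7, 8, 9, 10, 11} must be used), so Mona = 11.
Among the 6 still-open variables, 10 fits only Hank (and all 6 values in {5, 6, 7, 8, 9, 10} must be used), so Hank = 10.
The 2 variables Liam and Ivy are confined to {5, 7}, which locks those values in; drop them from Alice, Frank.
That leaves Frank = 6. Eliminate 6 elsewhere: Alice.
Determined: Mona=11, Hank=10, Frank=6. The other people each still have more than one consistent value. That makes 3.

3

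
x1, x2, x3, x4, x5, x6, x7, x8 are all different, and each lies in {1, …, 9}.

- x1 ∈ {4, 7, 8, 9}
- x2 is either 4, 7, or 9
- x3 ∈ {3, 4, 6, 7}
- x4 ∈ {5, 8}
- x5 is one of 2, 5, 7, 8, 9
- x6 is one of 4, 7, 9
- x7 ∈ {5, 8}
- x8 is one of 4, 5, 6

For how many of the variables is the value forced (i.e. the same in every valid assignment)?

The 8 variables draw from only 8 values {2, 3, 4, 5, 6, 7, 8, 9}, so each is used; only x5 can be 2, hence x5 = 2.
Among the 7 still-open variables, 3 fits only x3 (and all 7 values in {3, 4, 5, 6, 7, 8, 9} must be used), so x3 = 3.
The 6 still-open variables together cover exactly {4, 5, 6, 7, 8, 9} — 6 values for 6 variables — and 6 appears only in x8's list, so x8 = 6.
The 2 variables x4 and x7 are confined to {5, 8}, which locks those values in; drop them from x1.
Determined: x3=3, x5=2, x8=6. The other variables each still have more than one consistent value. That makes 3.

3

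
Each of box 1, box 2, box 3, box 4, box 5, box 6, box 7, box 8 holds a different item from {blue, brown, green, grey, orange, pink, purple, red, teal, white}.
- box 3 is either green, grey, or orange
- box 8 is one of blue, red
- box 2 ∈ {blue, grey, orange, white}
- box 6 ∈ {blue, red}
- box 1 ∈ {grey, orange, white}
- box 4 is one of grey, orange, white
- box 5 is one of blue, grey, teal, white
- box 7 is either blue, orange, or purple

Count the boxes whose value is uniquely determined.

3

The 8 variables draw from only 8 values {blue, green, grey, orange, purple, red, teal, white}, so each is used; only box 3 can be green, hence box 3 = green.
The 7 still-open variables draw from only 7 values {blue, grey, orange, purple, red, teal, white}, so each is used; only box 7 can be purple, hence box 7 = purple.
The 6 still-open variables together cover exactly {blue, grey, orange, red, teal, white} — 6 values for 6 variables — and teal appears only in box 5's list, so box 5 = teal.
The 2 variables box 6 and box 8 are confined to {blue, red}, which locks those values in; drop them from box 2.
Determined: box 3=green, box 5=teal, box 7=purple. The other boxes each still have more than one consistent value. That makes 3.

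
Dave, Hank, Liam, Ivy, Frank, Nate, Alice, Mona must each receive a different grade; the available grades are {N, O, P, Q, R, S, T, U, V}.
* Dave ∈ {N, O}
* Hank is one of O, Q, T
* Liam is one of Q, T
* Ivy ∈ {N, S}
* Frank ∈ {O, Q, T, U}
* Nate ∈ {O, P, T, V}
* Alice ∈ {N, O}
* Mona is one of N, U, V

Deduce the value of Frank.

The 8 variables together cover exactly {N, O, P, Q, S, T, U, V} — 8 values for 8 variables — and P appears only in Nate's list, so Nate = P.
The 7 still-open variables draw from only 7 values {N, O, Q, S, T, U, V}, so each is used; only Ivy can be S, hence Ivy = S.
The 6 still-open variables draw from only 6 values {N, O, Q, T, U, V}, so each is used; only Mona can be V, hence Mona = V.
Among the 5 still-open variables, U fits only Frank (and all 5 values in {N, O, Q, T, U} must be used), so Frank = U.

U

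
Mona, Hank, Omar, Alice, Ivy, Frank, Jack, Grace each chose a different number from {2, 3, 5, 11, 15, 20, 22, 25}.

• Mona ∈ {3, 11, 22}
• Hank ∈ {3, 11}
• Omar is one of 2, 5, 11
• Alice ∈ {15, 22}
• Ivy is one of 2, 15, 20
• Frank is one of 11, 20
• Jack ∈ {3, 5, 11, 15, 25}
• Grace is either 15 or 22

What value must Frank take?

20

The 8 variables together cover exactly {2, 3, 5, 11, 15, 20, 22, 25} — 8 values for 8 variables — and 25 appears only in Jack's list, so Jack = 25.
The 7 still-open variables together cover exactly {2, 3, 5, 11, 15, 20, 22} — 7 values for 7 variables — and 5 appears only in Omar's list, so Omar = 5.
Among the 6 still-open variables, 2 fits only Ivy (and all 6 values in {2, 3, 11, 15, 20, 22} must be used), so Ivy = 2.
Among the 5 still-open variables, 20 fits only Frank (and all 5 values in {3, 11, 15, 20, 22} must be used), so Frank = 20.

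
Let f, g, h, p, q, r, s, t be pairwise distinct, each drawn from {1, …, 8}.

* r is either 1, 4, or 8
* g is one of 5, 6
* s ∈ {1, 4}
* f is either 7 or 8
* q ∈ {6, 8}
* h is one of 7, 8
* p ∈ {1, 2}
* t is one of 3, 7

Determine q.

6

Among the 8 variables, 2 fits only p (and all 8 values in {1, 2, 3, 4, 5, 6, 7, 8} must be used), so p = 2.
The 7 still-open variables draw from only 7 values {1, 3, 4, 5, 6, 7, 8}, so each is used; only t can be 3, hence t = 3.
The 6 still-open variables draw from only 6 values {1, 4, 5, 6, 7, 8}, so each is used; only g can be 5, hence g = 5.
Among the 5 still-open variables, 6 fits only q (and all 5 values in {1, 4, 6, 7, 8} must be used), so q = 6.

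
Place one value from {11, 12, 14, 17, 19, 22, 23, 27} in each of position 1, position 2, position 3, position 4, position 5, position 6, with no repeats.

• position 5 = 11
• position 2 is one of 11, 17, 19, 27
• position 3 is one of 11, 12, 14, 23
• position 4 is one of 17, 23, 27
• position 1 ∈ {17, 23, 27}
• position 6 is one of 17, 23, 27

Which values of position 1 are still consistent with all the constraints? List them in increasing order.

17, 23, 27

position 5 has just one choice, so position 5 = 11. Remove 11 from position 2, position 3.
The 3 variables position 1, position 4, position 6 are confined to {17, 23, 27}, which locks those values in; drop them from position 2, position 3.
position 2 has just one choice, so position 2 = 19.
No further eliminations apply; position 1 can still be any of 17, 23, 27.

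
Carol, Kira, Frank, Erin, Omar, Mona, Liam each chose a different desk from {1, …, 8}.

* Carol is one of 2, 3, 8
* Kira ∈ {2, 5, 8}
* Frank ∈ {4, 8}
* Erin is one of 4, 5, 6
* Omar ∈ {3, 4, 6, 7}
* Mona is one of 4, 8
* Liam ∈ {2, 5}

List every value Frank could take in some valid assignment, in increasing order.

4, 8

The 7 variables draw from only 7 values {2, 3, 4, 5, 6, 7, 8}, so each is used; only Omar can be 7, hence Omar = 7.
The 6 still-open variables together cover exactly {2, 3, 4, 5, 6, 8} — 6 values for 6 variables — and 3 appears only in Carol's list, so Carol = 3.
The 5 still-open variables together cover exactly {2, 4, 5, 6, 8} — 5 values for 5 variables — and 6 appears only in Erin's list, so Erin = 6.
Frank and Mona share exactly the 2 values {4, 8}; by pigeonhole those values go to them, so strike 4, 8 from Kira.
No further eliminations apply; Frank can still be any of 4, 8.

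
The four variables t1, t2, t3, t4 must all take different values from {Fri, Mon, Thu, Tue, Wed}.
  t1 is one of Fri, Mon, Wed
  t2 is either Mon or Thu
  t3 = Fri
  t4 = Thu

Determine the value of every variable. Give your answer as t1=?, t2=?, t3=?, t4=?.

t3's domain is down to {Fri}, so t3 = Fri. Strike Fri from t1.
t4's domain is down to {Thu}, so t4 = Thu. Strike Thu from t2.
That leaves t2 = Mon. Remove Mon from t1.
That leaves t1 = Wed.

t1=Wed, t2=Mon, t3=Fri, t4=Thu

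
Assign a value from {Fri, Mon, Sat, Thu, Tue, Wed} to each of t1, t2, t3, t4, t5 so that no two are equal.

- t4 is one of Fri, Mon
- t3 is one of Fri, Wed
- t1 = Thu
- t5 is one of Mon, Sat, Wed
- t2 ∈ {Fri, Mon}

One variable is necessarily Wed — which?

t1 must be Thu (only option left).
Among the 4 still-open variables, Sat fits only t5 (and all 4 values in {Fri, Mon, Sat, Wed} must be used), so t5 = Sat.
The 3 still-open variables together cover exactly {Fri, Mon, Wed} — 3 values for 3 variables — and Wed appears only in t3's list, so t3 = Wed.

t3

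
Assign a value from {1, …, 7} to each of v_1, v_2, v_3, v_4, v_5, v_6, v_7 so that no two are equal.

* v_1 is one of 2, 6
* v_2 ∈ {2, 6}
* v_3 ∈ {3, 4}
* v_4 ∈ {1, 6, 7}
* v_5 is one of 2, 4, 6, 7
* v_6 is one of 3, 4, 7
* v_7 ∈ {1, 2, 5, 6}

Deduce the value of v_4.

1

The 7 variables together cover exactly {1, 2, 3, 4, 5, 6, 7} — 7 values for 7 variables — and 5 appears only in v_7's list, so v_7 = 5.
Among the 6 still-open variables, 1 fits only v_4 (and all 6 values in {1, 2, 3, 4, 6, 7} must be used), so v_4 = 1.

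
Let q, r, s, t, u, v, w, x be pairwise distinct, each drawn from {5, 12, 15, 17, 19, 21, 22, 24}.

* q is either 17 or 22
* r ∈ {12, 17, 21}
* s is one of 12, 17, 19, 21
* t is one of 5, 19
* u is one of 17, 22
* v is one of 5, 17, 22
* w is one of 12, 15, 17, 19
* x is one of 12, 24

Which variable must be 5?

The 8 variables draw from only 8 values {5, 12, 15, 17, 19, 21, 22, 24}, so each is used; only w can be 15, hence w = 15.
Among the 7 still-open variables, 24 fits only x (and all 7 values in {5, 12, 17, 19, 21, 22, 24} must be used), so x = 24.
q and u share exactly the 2 values {17, 22}; by pigeonhole those values go to them, so strike 17, 22 from r, s, v.
So 5 goes to v.

v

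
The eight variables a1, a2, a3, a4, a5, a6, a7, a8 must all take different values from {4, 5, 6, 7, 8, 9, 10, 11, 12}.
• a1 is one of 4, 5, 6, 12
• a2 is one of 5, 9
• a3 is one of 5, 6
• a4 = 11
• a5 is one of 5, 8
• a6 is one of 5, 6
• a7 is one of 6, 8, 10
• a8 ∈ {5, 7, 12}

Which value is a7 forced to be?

10

a4's domain is down to {11}, so a4 = 11.
a3 and a6 share exactly the 2 values {5, 6}; by pigeonhole those values go to them, so strike 5, 6 from a1, a2, a5, a7, a8.
a2 must be 9 (only option left).
That leaves a5 = 8. Eliminate 8 elsewhere: a7.
So a7 = 10.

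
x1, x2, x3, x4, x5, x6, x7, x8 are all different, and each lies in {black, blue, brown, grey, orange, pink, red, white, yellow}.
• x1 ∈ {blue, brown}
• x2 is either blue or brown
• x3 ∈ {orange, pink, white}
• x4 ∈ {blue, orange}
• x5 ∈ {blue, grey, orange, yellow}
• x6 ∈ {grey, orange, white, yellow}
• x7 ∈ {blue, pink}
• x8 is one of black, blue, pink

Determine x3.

white

Among the 8 variables, black fits only x8 (and all 8 values in {black, blue, brown, grey, orange, pink, white, yellow} must be used), so x8 = black.
The 2 variables x1 and x2 are confined to {blue, brown}, which locks those values in; drop them from x4, x5, x7.
x4's domain is down to {orange}, so x4 = orange. Strike orange from x3, x5, x6.
x7 must be pink (only option left). Remove pink from x3.
So x3 = white.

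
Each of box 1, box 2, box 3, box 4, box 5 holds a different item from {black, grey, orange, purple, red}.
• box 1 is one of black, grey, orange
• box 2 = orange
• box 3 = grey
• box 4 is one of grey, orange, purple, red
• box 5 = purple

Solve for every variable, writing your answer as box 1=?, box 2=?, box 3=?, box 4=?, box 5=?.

box 2's domain is down to {orange}, so box 2 = orange. Strike orange from box 1, box 4.
box 3 has just one choice, so box 3 = grey. Strike grey from box 1, box 4.
box 5's domain is down to {purple}, so box 5 = purple. Strike purple from box 4.
That leaves box 1 = black.
box 4's domain is down to {red}, so box 4 = red.

box 1=black, box 2=orange, box 3=grey, box 4=red, box 5=purple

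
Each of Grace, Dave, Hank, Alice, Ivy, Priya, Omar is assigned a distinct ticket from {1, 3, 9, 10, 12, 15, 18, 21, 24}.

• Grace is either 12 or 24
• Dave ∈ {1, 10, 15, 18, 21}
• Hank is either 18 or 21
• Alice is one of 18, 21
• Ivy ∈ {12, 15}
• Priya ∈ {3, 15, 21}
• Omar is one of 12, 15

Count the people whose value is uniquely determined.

Hank and Alice share exactly the 2 values {18, 21}; by pigeonhole those values go to them, so strike 18, 21 from Dave, Priya.
Ivy and Omar share exactly the 2 values {12, 15}; by pigeonhole those values go to them, so strike 12, 15 from Grace, Dave, Priya.
Grace must be 24 (only option left).
Priya must be 3 (only option left).
Determined: Grace=24, Priya=3. The other people each still have more than one consistent value. That makes 2.

2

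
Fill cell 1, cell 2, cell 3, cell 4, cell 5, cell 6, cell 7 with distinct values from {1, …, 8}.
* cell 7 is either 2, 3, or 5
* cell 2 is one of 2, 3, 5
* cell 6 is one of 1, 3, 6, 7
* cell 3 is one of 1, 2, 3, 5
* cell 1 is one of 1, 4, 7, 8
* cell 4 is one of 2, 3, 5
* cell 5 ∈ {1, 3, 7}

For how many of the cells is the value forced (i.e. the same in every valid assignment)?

cell 2, cell 4, cell 7 share exactly the 3 values {2, 3, 5}; by pigeonhole those values go to them, so strike 2, 3, 5 from cell 3, cell 5, cell 6.
cell 3's domain is down to {1}, so cell 3 = 1. Eliminate 1 elsewhere: cell 1, cell 5, cell 6.
cell 5's domain is down to {7}, so cell 5 = 7. Eliminate 7 elsewhere: cell 1, cell 6.
cell 6's domain is down to {6}, so cell 6 = 6.
Determined: cell 3=1, cell 5=7, cell 6=6. The other cells each still have more than one consistent value. That makes 3.

3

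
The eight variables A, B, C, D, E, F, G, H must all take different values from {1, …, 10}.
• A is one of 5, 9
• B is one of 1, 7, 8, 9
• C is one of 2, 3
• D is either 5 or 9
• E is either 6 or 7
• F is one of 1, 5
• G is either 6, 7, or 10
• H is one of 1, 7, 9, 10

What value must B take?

8

A and D share exactly the 2 values {5, 9}; by pigeonhole those values go to them, so strike 5, 9 from B, F, H.
F's domain is down to {1}, so F = 1. So B, H can't be 1.
E, G, H between them cover only {6, 7, 10} — a naked triple. Remove those values from B.
So B = 8.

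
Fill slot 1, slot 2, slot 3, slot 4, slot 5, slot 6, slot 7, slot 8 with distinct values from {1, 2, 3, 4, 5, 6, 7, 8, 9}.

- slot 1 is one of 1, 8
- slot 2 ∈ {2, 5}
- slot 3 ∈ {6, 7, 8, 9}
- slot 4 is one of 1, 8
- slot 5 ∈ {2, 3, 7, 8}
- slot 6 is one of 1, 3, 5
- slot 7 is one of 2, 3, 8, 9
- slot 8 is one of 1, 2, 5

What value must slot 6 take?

The 8 variables draw from only 8 values {1, 2, 3, 5, 6, 7, 8, 9}, so each is used; only slot 3 can be 6, hence slot 3 = 6.
The 7 still-open variables draw from only 7 values {1, 2, 3, 5, 7, 8, 9}, so each is used; only slot 5 can be 7, hence slot 5 = 7.
The 6 still-open variables draw from only 6 values {1, 2, 3, 5, 8, 9}, so each is used; only slot 7 can be 9, hence slot 7 = 9.
Among the 5 still-open variables, 3 fits only slot 6 (and all 5 values in {1, 2, 3, 5, 8} must be used), so slot 6 = 3.

3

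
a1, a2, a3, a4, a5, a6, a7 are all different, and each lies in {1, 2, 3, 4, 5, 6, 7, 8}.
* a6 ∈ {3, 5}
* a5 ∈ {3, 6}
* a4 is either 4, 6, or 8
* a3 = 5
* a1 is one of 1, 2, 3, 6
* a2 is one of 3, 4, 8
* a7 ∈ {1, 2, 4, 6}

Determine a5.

6

a3 has just one choice, so a3 = 5. Strike 5 from a6.
a6 has just one choice, so a6 = 3. Remove 3 from a1, a2, a5.
So a5 = 6.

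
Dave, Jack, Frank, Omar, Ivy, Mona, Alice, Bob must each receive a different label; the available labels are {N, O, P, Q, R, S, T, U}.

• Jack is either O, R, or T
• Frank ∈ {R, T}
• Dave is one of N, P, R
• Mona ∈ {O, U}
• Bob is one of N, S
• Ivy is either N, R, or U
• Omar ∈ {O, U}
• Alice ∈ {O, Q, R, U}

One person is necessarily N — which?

Ivy

Among the 8 variables, P fits only Dave (and all 8 values in {N, O, P, Q, R, S, T, U} must be used), so Dave = P.
The 7 still-open variables draw from only 7 values {N, O, Q, R, S, T, U}, so each is used; only Alice can be Q, hence Alice = Q.
The 6 still-open variables draw from only 6 values {N, O, R, S, T, U}, so each is used; only Bob can be S, hence Bob = S.
The 5 still-open variables draw from only 5 values {N, O, R, T, U}, so each is used; only Ivy can be N, hence Ivy = N.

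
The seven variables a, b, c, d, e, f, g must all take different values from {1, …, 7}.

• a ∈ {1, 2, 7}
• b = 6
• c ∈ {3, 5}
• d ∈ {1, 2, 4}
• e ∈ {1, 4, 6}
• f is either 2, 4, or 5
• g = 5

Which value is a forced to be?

7

b's domain is down to {6}, so b = 6. Remove 6 from e.
g's domain is down to {5}, so g = 5. Remove 5 from c, f.
c must be 3 (only option left).
Among the 4 still-open variables, 7 fits only a (and all 4 values in {1, 2, 4, 7} must be used), so a = 7.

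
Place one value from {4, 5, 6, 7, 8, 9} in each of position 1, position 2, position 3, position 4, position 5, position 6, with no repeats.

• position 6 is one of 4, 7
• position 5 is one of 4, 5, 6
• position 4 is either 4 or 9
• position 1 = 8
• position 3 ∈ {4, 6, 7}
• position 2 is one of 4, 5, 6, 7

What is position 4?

position 1 has just one choice, so position 1 = 8.
Among the 5 still-open variables, 9 fits only position 4 (and all 5 values in {4, 5, 6, 7, 9} must be used), so position 4 = 9.

9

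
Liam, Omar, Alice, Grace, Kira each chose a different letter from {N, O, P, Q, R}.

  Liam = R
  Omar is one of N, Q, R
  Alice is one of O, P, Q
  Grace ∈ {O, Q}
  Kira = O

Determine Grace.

Liam must be R (only option left). Strike R from Omar.
Kira must be O (only option left). Eliminate O elsewhere: Alice, Grace.
So Grace = Q.

Q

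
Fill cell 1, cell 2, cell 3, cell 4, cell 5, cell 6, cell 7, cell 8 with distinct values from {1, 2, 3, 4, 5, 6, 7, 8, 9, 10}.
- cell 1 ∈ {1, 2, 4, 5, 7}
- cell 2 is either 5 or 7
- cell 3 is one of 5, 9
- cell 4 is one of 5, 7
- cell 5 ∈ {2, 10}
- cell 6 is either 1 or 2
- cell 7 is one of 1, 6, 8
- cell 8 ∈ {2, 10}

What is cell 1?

cell 2 and cell 4 between them cover only {5, 7} — a naked pair. Remove those values from cell 1, cell 3.
cell 3 has just one choice, so cell 3 = 9.
The 2 variables cell 5 and cell 8 are confined to {2, 10}, which locks those values in; drop them from cell 1, cell 6.
cell 6 must be 1 (only option left). Strike 1 from cell 1, cell 7.
So cell 1 = 4.

4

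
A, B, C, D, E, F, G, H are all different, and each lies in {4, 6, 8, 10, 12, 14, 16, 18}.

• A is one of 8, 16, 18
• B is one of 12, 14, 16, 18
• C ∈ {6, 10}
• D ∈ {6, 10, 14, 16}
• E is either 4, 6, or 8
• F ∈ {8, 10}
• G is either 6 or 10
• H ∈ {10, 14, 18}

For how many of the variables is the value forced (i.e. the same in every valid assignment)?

The 8 variables together cover exactly {4, 6, 8, 10, 12, 14, 16, 18} — 8 values for 8 variables — and 4 appears only in E's list, so E = 4.
The 7 still-open variables together cover exactly {6, 8, 10, 12, 14, 16, 18} — 7 values for 7 variables — and 12 appears only in B's list, so B = 12.
C and G share exactly the 2 values {6, 10}; by pigeonhole those values go to them, so strike 6, 10 from D, F, H.
F has just one choice, so F = 8. So A can't be 8.
Determined: B=12, E=4, F=8. The other variables each still have more than one consistent value. That makes 3.

3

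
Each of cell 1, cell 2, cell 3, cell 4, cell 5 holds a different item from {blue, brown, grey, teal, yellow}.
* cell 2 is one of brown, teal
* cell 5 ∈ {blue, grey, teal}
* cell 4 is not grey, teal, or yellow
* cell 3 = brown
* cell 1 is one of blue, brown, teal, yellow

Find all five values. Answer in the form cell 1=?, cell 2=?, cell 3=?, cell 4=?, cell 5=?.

cell 3's domain is down to {brown}, so cell 3 = brown. Strike brown from cell 1, cell 2, cell 4.
That leaves cell 4 = blue. So cell 1, cell 5 can't be blue.
cell 2 has just one choice, so cell 2 = teal. Strike teal from cell 1, cell 5.
cell 5 must be grey (only option left).
That leaves cell 1 = yellow.

cell 1=yellow, cell 2=teal, cell 3=brown, cell 4=blue, cell 5=grey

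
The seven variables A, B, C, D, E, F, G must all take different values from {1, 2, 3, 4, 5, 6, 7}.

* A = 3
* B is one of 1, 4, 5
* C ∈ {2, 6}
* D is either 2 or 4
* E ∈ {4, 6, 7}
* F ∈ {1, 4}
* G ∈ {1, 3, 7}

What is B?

5

A has just one choice, so A = 3. Strike 3 from G.
The 6 still-open variables draw from only 6 values {1, 2, 4, 5, 6, 7}, so each is used; only B can be 5, hence B = 5.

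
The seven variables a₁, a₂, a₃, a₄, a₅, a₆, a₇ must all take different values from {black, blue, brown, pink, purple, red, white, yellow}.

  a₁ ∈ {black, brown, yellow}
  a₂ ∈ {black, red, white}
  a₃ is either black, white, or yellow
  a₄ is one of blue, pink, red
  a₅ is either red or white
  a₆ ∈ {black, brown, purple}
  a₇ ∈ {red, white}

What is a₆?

a₅ and a₇ between them cover only {red, white} — a naked pair. Remove those values from a₂, a₃, a₄.
a₂ has just one choice, so a₂ = black. Remove black from a₁, a₃, a₆.
a₃ must be yellow (only option left). Eliminate yellow elsewhere: a₁.
a₁ must be brown (only option left). Remove brown from a₆.
So a₆ = purple.

purple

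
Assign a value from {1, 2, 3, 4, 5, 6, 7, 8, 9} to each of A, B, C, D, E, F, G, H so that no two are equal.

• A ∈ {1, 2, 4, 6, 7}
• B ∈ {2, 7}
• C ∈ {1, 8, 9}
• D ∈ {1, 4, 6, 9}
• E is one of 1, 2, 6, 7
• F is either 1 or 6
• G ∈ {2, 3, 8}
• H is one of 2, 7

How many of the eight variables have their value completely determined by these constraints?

The 8 variables draw from only 8 values {1, 2, 3, 4, 6, 7, 8, 9}, so each is used; only G can be 3, hence G = 3.
The 7 still-open variables draw from only 7 values {1, 2, 4, 6, 7, 8, 9}, so each is used; only C can be 8, hence C = 8.
The 6 still-open variables together cover exactly {1, 2, 4, 6, 7, 9} — 6 values for 6 variables — and 9 appears only in D's list, so D = 9.
The 5 still-open variables draw from only 5 values {1, 2, 4, 6, 7}, so each is used; only A can be 4, hence A = 4.
B and H share exactly the 2 values {2, 7}; by pigeonhole those values go to them, so strike 2, 7 from E.
Determined: A=4, C=8, D=9, G=3. The other variables each still have more than one consistent value. That makes 4.

4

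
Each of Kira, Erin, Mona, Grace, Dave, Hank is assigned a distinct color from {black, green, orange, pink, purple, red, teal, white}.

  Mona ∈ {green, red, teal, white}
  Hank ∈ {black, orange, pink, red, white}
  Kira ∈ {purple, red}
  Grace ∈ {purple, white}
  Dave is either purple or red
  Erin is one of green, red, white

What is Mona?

teal

Kira and Dave between them cover only {purple, red} — a naked pair. Remove those values from Erin, Mona, Grace, Hank.
Grace must be white (only option left). Remove white from Erin, Mona, Hank.
Erin must be green (only option left). Strike green from Mona.
So Mona = teal.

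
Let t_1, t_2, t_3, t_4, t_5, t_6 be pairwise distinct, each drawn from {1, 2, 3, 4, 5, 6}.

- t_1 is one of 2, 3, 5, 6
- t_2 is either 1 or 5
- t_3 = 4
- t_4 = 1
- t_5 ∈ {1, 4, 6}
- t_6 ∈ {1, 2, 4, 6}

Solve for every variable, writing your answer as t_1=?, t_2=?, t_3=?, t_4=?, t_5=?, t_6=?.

t_3 must be 4 (only option left). So t_5, t_6 can't be 4.
That leaves t_4 = 1. So t_2, t_5, t_6 can't be 1.
t_5 must be 6 (only option left). So t_1, t_6 can't be 6.
t_6's domain is down to {2}, so t_6 = 2. Remove 2 from t_1.
That leaves t_2 = 5. Strike 5 from t_1.
t_1's domain is down to {3}, so t_1 = 3.

t_1=3, t_2=5, t_3=4, t_4=1, t_5=6, t_6=2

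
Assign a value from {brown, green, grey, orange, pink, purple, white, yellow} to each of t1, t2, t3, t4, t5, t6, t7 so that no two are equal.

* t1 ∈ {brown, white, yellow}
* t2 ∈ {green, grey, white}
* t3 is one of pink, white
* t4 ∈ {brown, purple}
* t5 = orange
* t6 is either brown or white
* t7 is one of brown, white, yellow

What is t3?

pink

t5 must be orange (only option left).
t1, t6, t7 between them cover only {brown, white, yellow} — a naked triple. Remove those values from t2, t3, t4.
So t3 = pink.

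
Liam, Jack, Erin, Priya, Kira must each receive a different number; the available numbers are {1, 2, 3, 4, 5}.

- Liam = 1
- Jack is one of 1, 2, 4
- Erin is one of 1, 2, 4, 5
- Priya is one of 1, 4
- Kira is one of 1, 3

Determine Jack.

2

Liam has just one choice, so Liam = 1. Remove 1 from Jack, Erin, Priya, Kira.
Priya must be 4 (only option left). Strike 4 from Jack, Erin.
So Jack = 2.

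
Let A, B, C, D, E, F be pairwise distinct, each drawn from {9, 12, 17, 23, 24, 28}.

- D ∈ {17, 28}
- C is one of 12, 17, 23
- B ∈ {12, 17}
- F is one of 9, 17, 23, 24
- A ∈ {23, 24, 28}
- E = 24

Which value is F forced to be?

9

E must be 24 (only option left). Eliminate 24 elsewhere: A, F.
The 5 still-open variables together cover exactly {9, 12, 17, 23, 28} — 5 values for 5 variables — and 9 appears only in F's list, so F = 9.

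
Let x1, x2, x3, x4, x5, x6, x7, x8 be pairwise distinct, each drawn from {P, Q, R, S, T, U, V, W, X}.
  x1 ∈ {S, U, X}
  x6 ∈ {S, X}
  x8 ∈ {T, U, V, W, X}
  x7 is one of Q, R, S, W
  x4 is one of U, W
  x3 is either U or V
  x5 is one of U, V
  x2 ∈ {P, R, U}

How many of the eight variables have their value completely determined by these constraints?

2

x3 and x5 share exactly the 2 values {U, V}; by pigeonhole those values go to them, so strike U, V from x1, x2, x4, x8.
x4's domain is down to {W}, so x4 = W. Strike W from x7, x8.
The 2 variables x1 and x6 are confined to {S, X}, which locks those values in; drop them from x7, x8.
That leaves x8 = T.
Determined: x4=W, x8=T. The other variables each still have more than one consistent value. That makes 2.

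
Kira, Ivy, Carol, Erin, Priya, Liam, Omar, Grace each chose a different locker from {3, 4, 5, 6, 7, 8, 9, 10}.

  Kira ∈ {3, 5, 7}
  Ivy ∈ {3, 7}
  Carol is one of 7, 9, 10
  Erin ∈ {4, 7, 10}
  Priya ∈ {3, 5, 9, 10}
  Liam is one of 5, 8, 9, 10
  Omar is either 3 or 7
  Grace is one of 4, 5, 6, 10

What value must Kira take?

Among the 8 variables, 6 fits only Grace (and all 8 values in {3, 4, 5, 6, 7, 8, 9, 10} must be used), so Grace = 6.
The 7 still-open variables together cover exactly {3, 4, 5, 7, 8, 9, 10} — 7 values for 7 variables — and 4 appears only in Erin's list, so Erin = 4.
The 6 still-open variables draw from only 6 values {3, 5, 7, 8, 9, 10}, so each is used; only Liam can be 8, hence Liam = 8.
Ivy and Omar between them cover only {3, 7} — a naked pair. Remove those values from Kira, Carol, Priya.
So Kira = 5.

5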